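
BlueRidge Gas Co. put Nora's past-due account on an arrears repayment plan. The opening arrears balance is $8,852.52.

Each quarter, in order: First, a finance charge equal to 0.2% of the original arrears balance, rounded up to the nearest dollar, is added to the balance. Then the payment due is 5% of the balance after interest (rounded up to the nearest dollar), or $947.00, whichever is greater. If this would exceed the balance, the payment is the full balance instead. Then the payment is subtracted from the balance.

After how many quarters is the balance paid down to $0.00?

Quarter 1: opening $8,852.52; interest $18.00 → $8,870.52; payment $947.00; balance $7,923.52
Quarter 2: opening $7,923.52; interest $18.00 → $7,941.52; payment $947.00; balance $6,994.52
Quarter 3: opening $6,994.52; interest $18.00 → $7,012.52; payment $947.00; balance $6,065.52
Quarter 4: opening $6,065.52; interest $18.00 → $6,083.52; payment $947.00; balance $5,136.52
Quarter 5: opening $5,136.52; interest $18.00 → $5,154.52; payment $947.00; balance $4,207.52
Quarter 6: opening $4,207.52; interest $18.00 → $4,225.52; payment $947.00; balance $3,278.52
Quarter 7: opening $3,278.52; interest $18.00 → $3,296.52; payment $947.00; balance $2,349.52
Quarter 8: opening $2,349.52; interest $18.00 → $2,367.52; payment $947.00; balance $1,420.52
Quarter 9: opening $1,420.52; interest $18.00 → $1,438.52; payment $947.00; balance $491.52
Quarter 10: opening $491.52; interest $18.00 → $509.52; payment $509.52; balance $0.00
Balance reaches $0.00 in quarter 10.

10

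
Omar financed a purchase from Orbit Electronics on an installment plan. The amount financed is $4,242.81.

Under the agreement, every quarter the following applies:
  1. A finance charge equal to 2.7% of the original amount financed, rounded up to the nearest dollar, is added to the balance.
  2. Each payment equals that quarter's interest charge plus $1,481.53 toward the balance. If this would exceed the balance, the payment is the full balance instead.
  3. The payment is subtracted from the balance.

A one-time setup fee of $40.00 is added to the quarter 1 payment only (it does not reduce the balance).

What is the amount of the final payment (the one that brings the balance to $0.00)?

# | Opening | Interest | Payment | Fee | End bal
1 | $4,242.81 | $115.00 | $1,596.53 | $40.00 | $2,761.28
2 | $2,761.28 | $115.00 | $1,596.53 | — | $1,279.75
3 | $1,279.75 | $115.00 | $1,394.75 | — | $0.00

$1,394.75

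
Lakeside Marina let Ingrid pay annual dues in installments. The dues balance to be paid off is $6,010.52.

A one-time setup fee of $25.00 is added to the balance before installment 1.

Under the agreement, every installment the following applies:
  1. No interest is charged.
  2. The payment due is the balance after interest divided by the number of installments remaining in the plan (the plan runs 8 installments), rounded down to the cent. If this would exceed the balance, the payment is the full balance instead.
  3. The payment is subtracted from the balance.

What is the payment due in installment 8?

Installment 1: opening $6,035.52; payment $754.44; balance $5,281.08
Installment 2: opening $5,281.08; payment $754.44; balance $4,526.64
Installment 3: opening $4,526.64; payment $754.44; balance $3,772.20
Installment 4: opening $3,772.20; payment $754.44; balance $3,017.76
Installment 5: opening $3,017.76; payment $754.44; balance $2,263.32
Installment 6: opening $2,263.32; payment $754.44; balance $1,508.88
Installment 7: opening $1,508.88; payment $754.44; balance $754.44
Installment 8: opening $754.44; payment $754.44; balance $0.00

$754.44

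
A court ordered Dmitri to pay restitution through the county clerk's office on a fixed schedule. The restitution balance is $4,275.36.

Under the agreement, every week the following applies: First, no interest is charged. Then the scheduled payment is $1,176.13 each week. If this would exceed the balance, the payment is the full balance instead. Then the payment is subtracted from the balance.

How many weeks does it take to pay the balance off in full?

Week 1: $4,275.36 − $1,176.13 → $3,099.23
Week 2: $3,099.23 − $1,176.13 → $1,923.10
Week 3: $1,923.10 − $1,176.13 → $746.97
Week 4: $746.97 − $746.97 → $0.00
Balance reaches $0.00 in week 4.

4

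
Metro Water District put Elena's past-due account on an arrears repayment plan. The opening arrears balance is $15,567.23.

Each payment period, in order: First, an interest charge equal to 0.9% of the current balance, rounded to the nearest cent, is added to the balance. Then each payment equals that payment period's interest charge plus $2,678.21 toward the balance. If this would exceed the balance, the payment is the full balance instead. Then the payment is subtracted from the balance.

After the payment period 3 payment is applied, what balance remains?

$7,532.60

Payment period 1: opening $15,567.23; interest $140.11 → $15,707.34; payment $2,818.32; balance $12,889.02
Payment period 2: opening $12,889.02; interest $116.00 → $13,005.02; payment $2,794.21; balance $10,210.81
Payment period 3: opening $10,210.81; interest $91.90 → $10,302.71; payment $2,770.11; balance $7,532.60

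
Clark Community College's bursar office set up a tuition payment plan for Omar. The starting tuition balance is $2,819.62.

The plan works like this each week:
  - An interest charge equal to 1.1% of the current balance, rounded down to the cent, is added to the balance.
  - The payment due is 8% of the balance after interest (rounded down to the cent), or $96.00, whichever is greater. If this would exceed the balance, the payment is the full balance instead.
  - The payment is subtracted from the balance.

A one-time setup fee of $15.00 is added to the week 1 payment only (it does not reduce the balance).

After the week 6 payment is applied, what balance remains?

$1,825.67

Week 1: opening $2,819.62; interest $31.01 → $2,850.63; payment $228.05 (+ $15.00 fee); balance $2,622.58
Week 2: opening $2,622.58; interest $28.84 → $2,651.42; payment $212.11; balance $2,439.31
Week 3: opening $2,439.31; interest $26.83 → $2,466.14; payment $197.29; balance $2,268.85
Week 4: opening $2,268.85; interest $24.95 → $2,293.80; payment $183.50; balance $2,110.30
Week 5: opening $2,110.30; interest $23.21 → $2,133.51; payment $170.68; balance $1,962.83
Week 6: opening $1,962.83; interest $21.59 → $1,984.42; payment $158.75; balance $1,825.67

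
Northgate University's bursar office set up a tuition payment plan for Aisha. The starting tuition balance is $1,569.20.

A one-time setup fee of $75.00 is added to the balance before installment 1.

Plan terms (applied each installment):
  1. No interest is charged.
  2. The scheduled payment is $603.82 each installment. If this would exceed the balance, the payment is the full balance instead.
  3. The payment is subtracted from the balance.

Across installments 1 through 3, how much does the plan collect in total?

$1,644.20

Installment 1: opening $1,644.20; payment $603.82; balance $1,040.38
Installment 2: opening $1,040.38; payment $603.82; balance $436.56
Installment 3: opening $436.56; payment $436.56; balance $0.00
Total paid: $1,644.20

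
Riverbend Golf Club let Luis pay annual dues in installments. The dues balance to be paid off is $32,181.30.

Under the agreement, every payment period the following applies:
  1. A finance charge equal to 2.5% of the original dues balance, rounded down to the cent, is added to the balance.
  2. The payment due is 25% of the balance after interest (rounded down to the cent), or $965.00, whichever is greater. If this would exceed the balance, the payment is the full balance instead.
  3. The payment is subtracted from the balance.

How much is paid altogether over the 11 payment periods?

$37,360.28

Payment period 1: $32,181.30 +$804.53 interest = $32,985.83; pay $8,246.45 → $24,739.38
Payment period 2: $24,739.38 +$804.53 interest = $25,543.91; pay $6,385.97 → $19,157.94
Payment period 3: $19,157.94 +$804.53 interest = $19,962.47; pay $4,990.61 → $14,971.86
Payment period 4: $14,971.86 +$804.53 interest = $15,776.39; pay $3,944.09 → $11,832.30
Payment period 5: $11,832.30 +$804.53 interest = $12,636.83; pay $3,159.20 → $9,477.63
Payment period 6: $9,477.63 +$804.53 interest = $10,282.16; pay $2,570.54 → $7,711.62
Payment period 7: $7,711.62 +$804.53 interest = $8,516.15; pay $2,129.03 → $6,387.12
Payment period 8: $6,387.12 +$804.53 interest = $7,191.65; pay $1,797.91 → $5,393.74
Payment period 9: $5,393.74 +$804.53 interest = $6,198.27; pay $1,549.56 → $4,648.71
Payment period 10: $4,648.71 +$804.53 interest = $5,453.24; pay $1,363.31 → $4,089.93
Payment period 11: $4,089.93 +$804.53 interest = $4,894.46; pay $1,223.61 → $3,670.85
Total paid: $37,360.28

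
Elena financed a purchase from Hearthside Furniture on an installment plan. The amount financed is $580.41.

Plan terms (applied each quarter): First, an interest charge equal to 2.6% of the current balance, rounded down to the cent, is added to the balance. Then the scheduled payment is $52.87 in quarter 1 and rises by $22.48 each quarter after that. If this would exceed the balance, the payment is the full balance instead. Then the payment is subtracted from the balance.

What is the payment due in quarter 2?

$75.35

Quarter 1: opening $580.41; interest $15.09 → $595.50; payment $52.87; balance $542.63
Quarter 2: opening $542.63; interest $14.10 → $556.73; payment $75.35; balance $481.38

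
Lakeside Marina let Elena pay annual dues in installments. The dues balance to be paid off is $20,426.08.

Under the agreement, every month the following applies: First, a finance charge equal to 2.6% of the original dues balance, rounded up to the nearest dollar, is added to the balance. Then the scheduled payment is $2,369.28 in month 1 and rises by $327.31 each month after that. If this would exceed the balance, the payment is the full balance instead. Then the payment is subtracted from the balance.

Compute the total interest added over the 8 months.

$4,256.00

Month 1: $20,426.08 +$532.00 interest = $20,958.08; pay $2,369.28 → $18,588.80
Month 2: $18,588.80 +$532.00 interest = $19,120.80; pay $2,696.59 → $16,424.21
Month 3: $16,424.21 +$532.00 interest = $16,956.21; pay $3,023.90 → $13,932.31
Month 4: $13,932.31 +$532.00 interest = $14,464.31; pay $3,351.21 → $11,113.10
Month 5: $11,113.10 +$532.00 interest = $11,645.10; pay $3,678.52 → $7,966.58
Month 6: $7,966.58 +$532.00 interest = $8,498.58; pay $4,005.83 → $4,492.75
Month 7: $4,492.75 +$532.00 interest = $5,024.75; pay $4,333.14 → $691.61
Month 8: $691.61 +$532.00 interest = $1,223.61; pay $1,223.61 → $0.00
Total interest: $532.00 + $532.00 + $532.00 + $532.00 + $532.00 + $532.00 + $532.00 + $532.00 = $4,256.00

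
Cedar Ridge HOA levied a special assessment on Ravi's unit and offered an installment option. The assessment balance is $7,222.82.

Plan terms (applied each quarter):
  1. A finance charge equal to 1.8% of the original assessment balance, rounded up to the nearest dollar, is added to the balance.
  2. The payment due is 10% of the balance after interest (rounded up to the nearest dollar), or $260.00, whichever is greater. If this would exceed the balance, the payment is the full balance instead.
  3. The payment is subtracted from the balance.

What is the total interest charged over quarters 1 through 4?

Quarter 1: $7,222.82 +$131.00 interest = $7,353.82; pay $736.00 → $6,617.82
Quarter 2: $6,617.82 +$131.00 interest = $6,748.82; pay $675.00 → $6,073.82
Quarter 3: $6,073.82 +$131.00 interest = $6,204.82; pay $621.00 → $5,583.82
Quarter 4: $5,583.82 +$131.00 interest = $5,714.82; pay $572.00 → $5,142.82
Total interest: $131.00 + $131.00 + $131.00 + $131.00 = $524.00

$524.00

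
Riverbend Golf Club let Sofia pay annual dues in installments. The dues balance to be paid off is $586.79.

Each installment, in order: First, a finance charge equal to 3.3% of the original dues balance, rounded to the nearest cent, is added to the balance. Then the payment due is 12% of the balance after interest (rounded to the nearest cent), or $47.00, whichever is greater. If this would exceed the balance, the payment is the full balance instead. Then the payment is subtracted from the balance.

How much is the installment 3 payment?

Installment 1: opening $586.79; interest $19.36 → $606.15; payment $72.74; balance $533.41
Installment 2: opening $533.41; interest $19.36 → $552.77; payment $66.33; balance $486.44
Installment 3: opening $486.44; interest $19.36 → $505.80; payment $60.70; balance $445.10

$60.70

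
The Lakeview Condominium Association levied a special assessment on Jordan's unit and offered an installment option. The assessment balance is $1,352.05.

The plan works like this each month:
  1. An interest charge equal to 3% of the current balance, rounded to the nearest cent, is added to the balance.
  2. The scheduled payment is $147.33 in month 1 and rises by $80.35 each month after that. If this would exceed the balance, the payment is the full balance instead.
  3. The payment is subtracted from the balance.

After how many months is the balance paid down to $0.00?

5

Month 1: $1,352.05 +$40.56 interest = $1,392.61; pay $147.33 → $1,245.28
Month 2: $1,245.28 +$37.36 interest = $1,282.64; pay $227.68 → $1,054.96
Month 3: $1,054.96 +$31.65 interest = $1,086.61; pay $308.03 → $778.58
Month 4: $778.58 +$23.36 interest = $801.94; pay $388.38 → $413.56
Month 5: $413.56 +$12.41 interest = $425.97; pay $425.97 → $0.00
Balance reaches $0.00 in month 5.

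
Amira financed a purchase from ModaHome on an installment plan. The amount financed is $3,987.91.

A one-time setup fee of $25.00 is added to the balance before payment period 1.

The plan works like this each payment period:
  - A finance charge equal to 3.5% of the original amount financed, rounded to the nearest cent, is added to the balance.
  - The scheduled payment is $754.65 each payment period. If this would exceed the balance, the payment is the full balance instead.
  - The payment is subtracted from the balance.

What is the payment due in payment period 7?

Payment period 1: $4,012.91 +$139.58 interest = $4,152.49; pay $754.65 → $3,397.84
Payment period 2: $3,397.84 +$139.58 interest = $3,537.42; pay $754.65 → $2,782.77
Payment period 3: $2,782.77 +$139.58 interest = $2,922.35; pay $754.65 → $2,167.70
Payment period 4: $2,167.70 +$139.58 interest = $2,307.28; pay $754.65 → $1,552.63
Payment period 5: $1,552.63 +$139.58 interest = $1,692.21; pay $754.65 → $937.56
Payment period 6: $937.56 +$139.58 interest = $1,077.14; pay $754.65 → $322.49
Payment period 7: $322.49 +$139.58 interest = $462.07; pay $462.07 → $0.00

$462.07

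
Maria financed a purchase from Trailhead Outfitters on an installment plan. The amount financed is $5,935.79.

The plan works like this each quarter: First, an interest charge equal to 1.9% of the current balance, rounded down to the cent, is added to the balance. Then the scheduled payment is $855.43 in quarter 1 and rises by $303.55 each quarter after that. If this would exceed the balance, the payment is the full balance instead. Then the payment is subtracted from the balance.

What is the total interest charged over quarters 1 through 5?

$361.84

Quarter 1: $5,935.79 +$112.78 interest = $6,048.57; pay $855.43 → $5,193.14
Quarter 2: $5,193.14 +$98.66 interest = $5,291.80; pay $1,158.98 → $4,132.82
Quarter 3: $4,132.82 +$78.52 interest = $4,211.34; pay $1,462.53 → $2,748.81
Quarter 4: $2,748.81 +$52.22 interest = $2,801.03; pay $1,766.08 → $1,034.95
Quarter 5: $1,034.95 +$19.66 interest = $1,054.61; pay $1,054.61 → $0.00
Total interest: $112.78 + $98.66 + $78.52 + $52.22 + $19.66 = $361.84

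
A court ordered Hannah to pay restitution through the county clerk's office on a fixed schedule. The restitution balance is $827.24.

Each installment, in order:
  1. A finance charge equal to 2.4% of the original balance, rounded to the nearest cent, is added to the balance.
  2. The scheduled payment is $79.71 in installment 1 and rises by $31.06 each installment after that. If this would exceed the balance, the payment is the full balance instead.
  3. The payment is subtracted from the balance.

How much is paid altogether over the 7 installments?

Installment 1: $827.24 +$19.85 interest = $847.09; pay $79.71 → $767.38
Installment 2: $767.38 +$19.85 interest = $787.23; pay $110.77 → $676.46
Installment 3: $676.46 +$19.85 interest = $696.31; pay $141.83 → $554.48
Installment 4: $554.48 +$19.85 interest = $574.33; pay $172.89 → $401.44
Installment 5: $401.44 +$19.85 interest = $421.29; pay $203.95 → $217.34
Installment 6: $217.34 +$19.85 interest = $237.19; pay $235.01 → $2.18
Installment 7: $2.18 +$19.85 interest = $22.03; pay $22.03 → $0.00
Total paid: $966.19

$966.19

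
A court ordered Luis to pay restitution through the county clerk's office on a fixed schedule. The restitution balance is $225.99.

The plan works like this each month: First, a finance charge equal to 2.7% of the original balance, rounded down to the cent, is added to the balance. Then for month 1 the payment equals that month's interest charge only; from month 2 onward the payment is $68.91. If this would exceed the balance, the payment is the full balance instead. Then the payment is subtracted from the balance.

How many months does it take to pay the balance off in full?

5

# | Opening | Interest | Payment | End bal
1 | $225.99 | $6.10 | $6.10 | $225.99
2 | $225.99 | $6.10 | $68.91 | $163.18
3 | $163.18 | $6.10 | $68.91 | $100.37
4 | $100.37 | $6.10 | $68.91 | $37.56
5 | $37.56 | $6.10 | $43.66 | $0.00
Balance reaches $0.00 in month 5.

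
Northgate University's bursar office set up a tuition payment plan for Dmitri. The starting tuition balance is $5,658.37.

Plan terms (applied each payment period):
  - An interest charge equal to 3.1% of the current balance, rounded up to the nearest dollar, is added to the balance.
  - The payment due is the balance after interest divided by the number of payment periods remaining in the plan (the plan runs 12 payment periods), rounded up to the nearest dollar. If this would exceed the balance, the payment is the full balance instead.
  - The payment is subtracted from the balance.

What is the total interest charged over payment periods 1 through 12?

Payment period 1: opening $5,658.37; interest $176.00 → $5,834.37; payment $487.00; balance $5,347.37
Payment period 2: opening $5,347.37; interest $166.00 → $5,513.37; payment $502.00; balance $5,011.37
Payment period 3: opening $5,011.37; interest $156.00 → $5,167.37; payment $517.00; balance $4,650.37
Payment period 4: opening $4,650.37; interest $145.00 → $4,795.37; payment $533.00; balance $4,262.37
Payment period 5: opening $4,262.37; interest $133.00 → $4,395.37; payment $550.00; balance $3,845.37
Payment period 6: opening $3,845.37; interest $120.00 → $3,965.37; payment $567.00; balance $3,398.37
Payment period 7: opening $3,398.37; interest $106.00 → $3,504.37; payment $585.00; balance $2,919.37
Payment period 8: opening $2,919.37; interest $91.00 → $3,010.37; payment $603.00; balance $2,407.37
Payment period 9: opening $2,407.37; interest $75.00 → $2,482.37; payment $621.00; balance $1,861.37
Payment period 10: opening $1,861.37; interest $58.00 → $1,919.37; payment $640.00; balance $1,279.37
Payment period 11: opening $1,279.37; interest $40.00 → $1,319.37; payment $660.00; balance $659.37
Payment period 12: opening $659.37; interest $21.00 → $680.37; payment $680.37; balance $0.00
Total interest: $176.00 + $166.00 + $156.00 + $145.00 + $133.00 + $120.00 + $106.00 + $91.00 + $75.00 + $58.00 + $40.00 + $21.00 = $1,287.00

$1,287.00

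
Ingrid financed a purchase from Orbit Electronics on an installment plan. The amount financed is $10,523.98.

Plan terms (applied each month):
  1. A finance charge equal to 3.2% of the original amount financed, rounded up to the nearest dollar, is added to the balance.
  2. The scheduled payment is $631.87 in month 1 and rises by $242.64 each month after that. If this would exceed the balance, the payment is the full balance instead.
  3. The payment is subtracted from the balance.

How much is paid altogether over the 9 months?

# | Opening | Interest | Payment | End bal
1 | $10,523.98 | $337.00 | $631.87 | $10,229.11
2 | $10,229.11 | $337.00 | $874.51 | $9,691.60
3 | $9,691.60 | $337.00 | $1,117.15 | $8,911.45
4 | $8,911.45 | $337.00 | $1,359.79 | $7,888.66
5 | $7,888.66 | $337.00 | $1,602.43 | $6,623.23
6 | $6,623.23 | $337.00 | $1,845.07 | $5,115.16
7 | $5,115.16 | $337.00 | $2,087.71 | $3,364.45
8 | $3,364.45 | $337.00 | $2,330.35 | $1,371.10
9 | $1,371.10 | $337.00 | $1,708.10 | $0.00
Total paid: $13,556.98

$13,556.98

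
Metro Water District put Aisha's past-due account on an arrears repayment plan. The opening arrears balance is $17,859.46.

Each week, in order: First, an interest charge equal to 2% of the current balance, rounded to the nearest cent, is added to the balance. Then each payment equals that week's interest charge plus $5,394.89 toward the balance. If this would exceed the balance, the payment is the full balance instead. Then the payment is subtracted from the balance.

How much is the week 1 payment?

$5,752.08

Week 1: opening $17,859.46; interest $357.19 → $18,216.65; payment $5,752.08; balance $12,464.57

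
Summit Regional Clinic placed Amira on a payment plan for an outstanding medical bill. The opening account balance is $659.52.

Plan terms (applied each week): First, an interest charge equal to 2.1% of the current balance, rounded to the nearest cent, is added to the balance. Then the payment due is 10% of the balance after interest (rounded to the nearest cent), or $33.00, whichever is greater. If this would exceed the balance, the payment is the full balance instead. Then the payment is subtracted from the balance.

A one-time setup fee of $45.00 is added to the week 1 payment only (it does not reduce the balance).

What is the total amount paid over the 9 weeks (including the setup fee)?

$487.47

Week 1: $659.52 +$13.85 interest = $673.37; pay $67.34 (+ $45.00 fee) → $606.03
Week 2: $606.03 +$12.73 interest = $618.76; pay $61.88 → $556.88
Week 3: $556.88 +$11.69 interest = $568.57; pay $56.86 → $511.71
Week 4: $511.71 +$10.75 interest = $522.46; pay $52.25 → $470.21
Week 5: $470.21 +$9.87 interest = $480.08; pay $48.01 → $432.07
Week 6: $432.07 +$9.07 interest = $441.14; pay $44.11 → $397.03
Week 7: $397.03 +$8.34 interest = $405.37; pay $40.54 → $364.83
Week 8: $364.83 +$7.66 interest = $372.49; pay $37.25 → $335.24
Week 9: $335.24 +$7.04 interest = $342.28; pay $34.23 → $308.05
Total paid: $487.47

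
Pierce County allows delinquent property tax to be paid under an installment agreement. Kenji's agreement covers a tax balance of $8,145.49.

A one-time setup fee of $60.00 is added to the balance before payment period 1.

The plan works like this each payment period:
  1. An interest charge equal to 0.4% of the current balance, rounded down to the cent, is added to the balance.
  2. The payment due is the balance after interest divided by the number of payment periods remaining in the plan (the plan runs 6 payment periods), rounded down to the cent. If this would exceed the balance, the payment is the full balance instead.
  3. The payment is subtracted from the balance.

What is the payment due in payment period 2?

# | Opening | Interest | Payment | End bal
1 | $8,205.49 | $32.82 | $1,373.05 | $6,865.26
2 | $6,865.26 | $27.46 | $1,378.54 | $5,514.18

$1,378.54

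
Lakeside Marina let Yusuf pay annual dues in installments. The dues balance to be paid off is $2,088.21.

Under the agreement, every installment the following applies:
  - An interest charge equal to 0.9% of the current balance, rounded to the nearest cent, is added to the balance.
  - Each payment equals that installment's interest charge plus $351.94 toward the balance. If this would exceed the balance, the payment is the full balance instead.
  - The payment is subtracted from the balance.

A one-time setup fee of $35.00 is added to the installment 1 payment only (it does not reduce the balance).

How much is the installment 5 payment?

$358.06

Installment 1: $2,088.21 +$18.79 interest = $2,107.00; pay $370.73 (+ $35.00 fee) → $1,736.27
Installment 2: $1,736.27 +$15.63 interest = $1,751.90; pay $367.57 → $1,384.33
Installment 3: $1,384.33 +$12.46 interest = $1,396.79; pay $364.40 → $1,032.39
Installment 4: $1,032.39 +$9.29 interest = $1,041.68; pay $361.23 → $680.45
Installment 5: $680.45 +$6.12 interest = $686.57; pay $358.06 → $328.51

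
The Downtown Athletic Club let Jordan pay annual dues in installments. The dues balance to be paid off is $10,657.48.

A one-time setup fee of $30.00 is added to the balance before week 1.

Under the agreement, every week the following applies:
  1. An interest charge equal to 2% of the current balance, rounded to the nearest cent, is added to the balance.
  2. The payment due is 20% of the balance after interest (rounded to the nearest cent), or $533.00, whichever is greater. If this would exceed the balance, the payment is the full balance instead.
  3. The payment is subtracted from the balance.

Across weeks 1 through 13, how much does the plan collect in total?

$11,729.91

Week 1: $10,687.48 +$213.75 interest = $10,901.23; pay $2,180.25 → $8,720.98
Week 2: $8,720.98 +$174.42 interest = $8,895.40; pay $1,779.08 → $7,116.32
Week 3: $7,116.32 +$142.33 interest = $7,258.65; pay $1,451.73 → $5,806.92
Week 4: $5,806.92 +$116.14 interest = $5,923.06; pay $1,184.61 → $4,738.45
Week 5: $4,738.45 +$94.77 interest = $4,833.22; pay $966.64 → $3,866.58
Week 6: $3,866.58 +$77.33 interest = $3,943.91; pay $788.78 → $3,155.13
Week 7: $3,155.13 +$63.10 interest = $3,218.23; pay $643.65 → $2,574.58
Week 8: $2,574.58 +$51.49 interest = $2,626.07; pay $533.00 → $2,093.07
Week 9: $2,093.07 +$41.86 interest = $2,134.93; pay $533.00 → $1,601.93
Week 10: $1,601.93 +$32.04 interest = $1,633.97; pay $533.00 → $1,100.97
Week 11: $1,100.97 +$22.02 interest = $1,122.99; pay $533.00 → $589.99
Week 12: $589.99 +$11.80 interest = $601.79; pay $533.00 → $68.79
Week 13: $68.79 +$1.38 interest = $70.17; pay $70.17 → $0.00
Total paid: $11,729.91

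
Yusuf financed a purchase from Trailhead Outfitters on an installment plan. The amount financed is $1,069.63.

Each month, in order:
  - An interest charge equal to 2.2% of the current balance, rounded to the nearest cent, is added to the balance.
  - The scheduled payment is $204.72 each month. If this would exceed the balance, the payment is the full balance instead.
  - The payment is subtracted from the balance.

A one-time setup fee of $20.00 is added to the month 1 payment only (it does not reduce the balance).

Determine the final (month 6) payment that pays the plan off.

Month 1: $1,069.63 +$23.53 interest = $1,093.16; pay $204.72 (+ $20.00 fee) → $888.44
Month 2: $888.44 +$19.55 interest = $907.99; pay $204.72 → $703.27
Month 3: $703.27 +$15.47 interest = $718.74; pay $204.72 → $514.02
Month 4: $514.02 +$11.31 interest = $525.33; pay $204.72 → $320.61
Month 5: $320.61 +$7.05 interest = $327.66; pay $204.72 → $122.94
Month 6: $122.94 +$2.70 interest = $125.64; pay $125.64 → $0.00

$125.64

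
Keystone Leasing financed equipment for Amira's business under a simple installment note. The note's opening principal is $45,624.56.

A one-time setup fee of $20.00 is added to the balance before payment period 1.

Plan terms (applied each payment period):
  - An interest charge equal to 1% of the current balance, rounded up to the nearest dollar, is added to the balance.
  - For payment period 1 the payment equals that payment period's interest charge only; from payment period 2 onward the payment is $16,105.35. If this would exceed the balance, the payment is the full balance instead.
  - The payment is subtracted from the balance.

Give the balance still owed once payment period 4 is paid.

$0.00

Payment period 1: opening $45,644.56; interest $457.00 → $46,101.56; payment $457.00; balance $45,644.56
Payment period 2: opening $45,644.56; interest $457.00 → $46,101.56; payment $16,105.35; balance $29,996.21
Payment period 3: opening $29,996.21; interest $300.00 → $30,296.21; payment $16,105.35; balance $14,190.86
Payment period 4: opening $14,190.86; interest $142.00 → $14,332.86; payment $14,332.86; balance $0.00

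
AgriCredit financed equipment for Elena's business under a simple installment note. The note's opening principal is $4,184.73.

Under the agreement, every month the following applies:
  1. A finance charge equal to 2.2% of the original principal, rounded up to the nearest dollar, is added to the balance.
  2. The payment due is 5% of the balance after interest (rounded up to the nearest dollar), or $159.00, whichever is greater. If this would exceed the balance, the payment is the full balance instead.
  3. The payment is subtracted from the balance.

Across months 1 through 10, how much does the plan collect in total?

$1,904.00

# | Opening | Interest | Payment | End bal
1 | $4,184.73 | $93.00 | $214.00 | $4,063.73
2 | $4,063.73 | $93.00 | $208.00 | $3,948.73
3 | $3,948.73 | $93.00 | $203.00 | $3,838.73
4 | $3,838.73 | $93.00 | $197.00 | $3,734.73
5 | $3,734.73 | $93.00 | $192.00 | $3,635.73
6 | $3,635.73 | $93.00 | $187.00 | $3,541.73
7 | $3,541.73 | $93.00 | $182.00 | $3,452.73
8 | $3,452.73 | $93.00 | $178.00 | $3,367.73
9 | $3,367.73 | $93.00 | $174.00 | $3,286.73
10 | $3,286.73 | $93.00 | $169.00 | $3,210.73
Total paid: $1,904.00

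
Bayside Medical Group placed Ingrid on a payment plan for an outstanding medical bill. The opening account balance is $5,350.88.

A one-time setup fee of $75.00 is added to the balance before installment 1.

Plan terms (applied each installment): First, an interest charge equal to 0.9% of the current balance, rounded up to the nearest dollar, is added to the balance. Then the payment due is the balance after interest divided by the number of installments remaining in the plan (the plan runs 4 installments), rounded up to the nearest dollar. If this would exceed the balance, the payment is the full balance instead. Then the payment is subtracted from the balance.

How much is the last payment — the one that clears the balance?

$1,405.88

Installment 1: opening $5,425.88; interest $49.00 → $5,474.88; payment $1,369.00; balance $4,105.88
Installment 2: opening $4,105.88; interest $37.00 → $4,142.88; payment $1,381.00; balance $2,761.88
Installment 3: opening $2,761.88; interest $25.00 → $2,786.88; payment $1,394.00; balance $1,392.88
Installment 4: opening $1,392.88; interest $13.00 → $1,405.88; payment $1,405.88; balance $0.00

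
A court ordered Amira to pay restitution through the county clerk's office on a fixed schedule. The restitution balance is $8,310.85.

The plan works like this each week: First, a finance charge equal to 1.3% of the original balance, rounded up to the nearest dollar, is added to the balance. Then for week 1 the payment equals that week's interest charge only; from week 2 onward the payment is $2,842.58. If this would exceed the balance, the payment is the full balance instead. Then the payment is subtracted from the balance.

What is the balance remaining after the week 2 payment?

Week 1: $8,310.85 +$109.00 interest = $8,419.85; pay $109.00 → $8,310.85
Week 2: $8,310.85 +$109.00 interest = $8,419.85; pay $2,842.58 → $5,577.27

$5,577.27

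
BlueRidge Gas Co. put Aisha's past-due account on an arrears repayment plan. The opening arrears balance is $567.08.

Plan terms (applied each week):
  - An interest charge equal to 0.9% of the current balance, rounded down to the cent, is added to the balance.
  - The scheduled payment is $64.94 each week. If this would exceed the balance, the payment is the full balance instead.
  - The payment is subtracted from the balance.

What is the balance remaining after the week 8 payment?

Week 1: $567.08 +$5.10 interest = $572.18; pay $64.94 → $507.24
Week 2: $507.24 +$4.56 interest = $511.80; pay $64.94 → $446.86
Week 3: $446.86 +$4.02 interest = $450.88; pay $64.94 → $385.94
Week 4: $385.94 +$3.47 interest = $389.41; pay $64.94 → $324.47
Week 5: $324.47 +$2.92 interest = $327.39; pay $64.94 → $262.45
Week 6: $262.45 +$2.36 interest = $264.81; pay $64.94 → $199.87
Week 7: $199.87 +$1.79 interest = $201.66; pay $64.94 → $136.72
Week 8: $136.72 +$1.23 interest = $137.95; pay $64.94 → $73.01

$73.01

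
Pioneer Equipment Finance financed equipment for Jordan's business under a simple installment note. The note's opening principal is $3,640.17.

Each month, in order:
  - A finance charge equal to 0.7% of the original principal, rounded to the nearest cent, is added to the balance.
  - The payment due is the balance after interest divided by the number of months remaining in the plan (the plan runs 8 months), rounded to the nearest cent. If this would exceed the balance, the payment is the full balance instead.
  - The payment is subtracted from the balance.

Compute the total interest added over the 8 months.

$203.84

Month 1: opening $3,640.17; interest $25.48 → $3,665.65; payment $458.21; balance $3,207.44
Month 2: opening $3,207.44; interest $25.48 → $3,232.92; payment $461.85; balance $2,771.07
Month 3: opening $2,771.07; interest $25.48 → $2,796.55; payment $466.09; balance $2,330.46
Month 4: opening $2,330.46; interest $25.48 → $2,355.94; payment $471.19; balance $1,884.75
Month 5: opening $1,884.75; interest $25.48 → $1,910.23; payment $477.56; balance $1,432.67
Month 6: opening $1,432.67; interest $25.48 → $1,458.15; payment $486.05; balance $972.10
Month 7: opening $972.10; interest $25.48 → $997.58; payment $498.79; balance $498.79
Month 8: opening $498.79; interest $25.48 → $524.27; payment $524.27; balance $0.00
Total interest: $25.48 + $25.48 + $25.48 + $25.48 + $25.48 + $25.48 + $25.48 + $25.48 = $203.84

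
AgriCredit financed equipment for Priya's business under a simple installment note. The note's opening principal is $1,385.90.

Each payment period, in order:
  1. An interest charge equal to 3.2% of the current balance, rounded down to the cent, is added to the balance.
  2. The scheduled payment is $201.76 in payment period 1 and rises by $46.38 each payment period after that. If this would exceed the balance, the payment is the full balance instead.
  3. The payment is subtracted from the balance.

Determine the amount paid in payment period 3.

$294.52

Payment period 1: $1,385.90 +$44.34 interest = $1,430.24; pay $201.76 → $1,228.48
Payment period 2: $1,228.48 +$39.31 interest = $1,267.79; pay $248.14 → $1,019.65
Payment period 3: $1,019.65 +$32.62 interest = $1,052.27; pay $294.52 → $757.75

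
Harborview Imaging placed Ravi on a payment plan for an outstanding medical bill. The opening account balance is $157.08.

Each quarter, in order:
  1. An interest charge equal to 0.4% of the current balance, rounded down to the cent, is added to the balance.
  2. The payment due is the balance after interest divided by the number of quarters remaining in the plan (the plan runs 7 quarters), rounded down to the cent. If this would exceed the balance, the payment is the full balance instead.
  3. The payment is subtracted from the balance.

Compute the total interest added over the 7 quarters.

$2.51

Quarter 1: opening $157.08; interest $0.62 → $157.70; payment $22.52; balance $135.18
Quarter 2: opening $135.18; interest $0.54 → $135.72; payment $22.62; balance $113.10
Quarter 3: opening $113.10; interest $0.45 → $113.55; payment $22.71; balance $90.84
Quarter 4: opening $90.84; interest $0.36 → $91.20; payment $22.80; balance $68.40
Quarter 5: opening $68.40; interest $0.27 → $68.67; payment $22.89; balance $45.78
Quarter 6: opening $45.78; interest $0.18 → $45.96; payment $22.98; balance $22.98
Quarter 7: opening $22.98; interest $0.09 → $23.07; payment $23.07; balance $0.00
Total interest: $0.62 + $0.54 + $0.45 + $0.36 + $0.27 + $0.18 + $0.09 = $2.51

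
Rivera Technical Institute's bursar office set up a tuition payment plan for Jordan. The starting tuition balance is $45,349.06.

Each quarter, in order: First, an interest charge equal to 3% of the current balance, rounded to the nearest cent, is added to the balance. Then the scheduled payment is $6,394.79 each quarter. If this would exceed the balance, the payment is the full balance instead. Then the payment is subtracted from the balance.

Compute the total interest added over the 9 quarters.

$6,408.93

Quarter 1: $45,349.06 +$1,360.47 interest = $46,709.53; pay $6,394.79 → $40,314.74
Quarter 2: $40,314.74 +$1,209.44 interest = $41,524.18; pay $6,394.79 → $35,129.39
Quarter 3: $35,129.39 +$1,053.88 interest = $36,183.27; pay $6,394.79 → $29,788.48
Quarter 4: $29,788.48 +$893.65 interest = $30,682.13; pay $6,394.79 → $24,287.34
Quarter 5: $24,287.34 +$728.62 interest = $25,015.96; pay $6,394.79 → $18,621.17
Quarter 6: $18,621.17 +$558.64 interest = $19,179.81; pay $6,394.79 → $12,785.02
Quarter 7: $12,785.02 +$383.55 interest = $13,168.57; pay $6,394.79 → $6,773.78
Quarter 8: $6,773.78 +$203.21 interest = $6,976.99; pay $6,394.79 → $582.20
Quarter 9: $582.20 +$17.47 interest = $599.67; pay $599.67 → $0.00
Total interest: $1,360.47 + $1,209.44 + $1,053.88 + $893.65 + $728.62 + $558.64 + $383.55 + $203.21 + $17.47 = $6,408.93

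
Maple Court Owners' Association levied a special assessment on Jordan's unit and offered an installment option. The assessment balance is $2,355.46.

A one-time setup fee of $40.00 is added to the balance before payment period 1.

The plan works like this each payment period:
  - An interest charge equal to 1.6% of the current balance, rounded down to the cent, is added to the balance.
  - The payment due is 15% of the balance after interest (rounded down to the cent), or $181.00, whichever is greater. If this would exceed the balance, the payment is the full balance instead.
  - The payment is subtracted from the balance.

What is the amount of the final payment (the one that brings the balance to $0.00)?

$137.41

Payment period 1: opening $2,395.46; interest $38.32 → $2,433.78; payment $365.06; balance $2,068.72
Payment period 2: opening $2,068.72; interest $33.09 → $2,101.81; payment $315.27; balance $1,786.54
Payment period 3: opening $1,786.54; interest $28.58 → $1,815.12; payment $272.26; balance $1,542.86
Payment period 4: opening $1,542.86; interest $24.68 → $1,567.54; payment $235.13; balance $1,332.41
Payment period 5: opening $1,332.41; interest $21.31 → $1,353.72; payment $203.05; balance $1,150.67
Payment period 6: opening $1,150.67; interest $18.41 → $1,169.08; payment $181.00; balance $988.08
Payment period 7: opening $988.08; interest $15.80 → $1,003.88; payment $181.00; balance $822.88
Payment period 8: opening $822.88; interest $13.16 → $836.04; payment $181.00; balance $655.04
Payment period 9: opening $655.04; interest $10.48 → $665.52; payment $181.00; balance $484.52
Payment period 10: opening $484.52; interest $7.75 → $492.27; payment $181.00; balance $311.27
Payment period 11: opening $311.27; interest $4.98 → $316.25; payment $181.00; balance $135.25
Payment period 12: opening $135.25; interest $2.16 → $137.41; payment $137.41; balance $0.00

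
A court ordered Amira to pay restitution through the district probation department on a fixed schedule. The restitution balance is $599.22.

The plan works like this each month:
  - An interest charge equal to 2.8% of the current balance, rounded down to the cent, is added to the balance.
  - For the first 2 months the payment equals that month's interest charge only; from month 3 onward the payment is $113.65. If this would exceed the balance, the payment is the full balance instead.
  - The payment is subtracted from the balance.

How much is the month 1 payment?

Month 1: $599.22 +$16.77 interest = $615.99; pay $16.77 → $599.22

$16.77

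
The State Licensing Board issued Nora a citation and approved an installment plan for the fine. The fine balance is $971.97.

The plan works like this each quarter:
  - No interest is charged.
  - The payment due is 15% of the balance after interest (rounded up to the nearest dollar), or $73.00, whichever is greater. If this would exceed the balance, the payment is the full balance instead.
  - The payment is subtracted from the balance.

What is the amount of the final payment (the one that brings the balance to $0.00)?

Quarter 1: opening $971.97; payment $146.00; balance $825.97
Quarter 2: opening $825.97; payment $124.00; balance $701.97
Quarter 3: opening $701.97; payment $106.00; balance $595.97
Quarter 4: opening $595.97; payment $90.00; balance $505.97
Quarter 5: opening $505.97; payment $76.00; balance $429.97
Quarter 6: opening $429.97; payment $73.00; balance $356.97
Quarter 7: opening $356.97; payment $73.00; balance $283.97
Quarter 8: opening $283.97; payment $73.00; balance $210.97
Quarter 9: opening $210.97; payment $73.00; balance $137.97
Quarter 10: opening $137.97; payment $73.00; balance $64.97
Quarter 11: opening $64.97; payment $64.97; balance $0.00

$64.97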